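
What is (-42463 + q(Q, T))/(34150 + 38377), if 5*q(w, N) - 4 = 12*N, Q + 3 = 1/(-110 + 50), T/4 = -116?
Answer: -217879/362635 ≈ -0.60082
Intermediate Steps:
T = -464 (T = 4*(-116) = -464)
Q = -181/60 (Q = -3 + 1/(-110 + 50) = -3 + 1/(-60) = -3 - 1/60 = -181/60 ≈ -3.0167)
q(w, N) = ⅘ + 12*N/5 (q(w, N) = ⅘ + (12*N)/5 = ⅘ + 12*N/5)
(-42463 + q(Q, T))/(34150 + 38377) = (-42463 + (⅘ + (12/5)*(-464)))/(34150 + 38377) = (-42463 + (⅘ - 5568/5))/72527 = (-42463 - 5564/5)*(1/72527) = -217879/5*1/72527 = -217879/362635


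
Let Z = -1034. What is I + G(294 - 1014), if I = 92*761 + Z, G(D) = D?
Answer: 68258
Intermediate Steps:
I = 68978 (I = 92*761 - 1034 = 70012 - 1034 = 68978)
I + G(294 - 1014) = 68978 + (294 - 1014) = 68978 - 720 = 68258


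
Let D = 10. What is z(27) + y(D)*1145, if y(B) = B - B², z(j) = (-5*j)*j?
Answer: -106695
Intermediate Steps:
z(j) = -5*j²
z(27) + y(D)*1145 = -5*27² + (10*(1 - 1*10))*1145 = -5*729 + (10*(1 - 10))*1145 = -3645 + (10*(-9))*1145 = -3645 - 90*1145 = -3645 - 103050 = -106695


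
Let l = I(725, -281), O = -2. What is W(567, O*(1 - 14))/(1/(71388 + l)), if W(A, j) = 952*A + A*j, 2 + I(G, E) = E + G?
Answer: 39831602580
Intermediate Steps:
I(G, E) = -2 + E + G (I(G, E) = -2 + (E + G) = -2 + E + G)
l = 442 (l = -2 - 281 + 725 = 442)
W(567, O*(1 - 14))/(1/(71388 + l)) = (567*(952 - 2*(1 - 14)))/(1/(71388 + 442)) = (567*(952 - 2*(-13)))/(1/71830) = (567*(952 + 26))/(1/71830) = (567*978)*71830 = 554526*71830 = 39831602580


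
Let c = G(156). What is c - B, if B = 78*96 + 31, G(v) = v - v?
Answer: -7519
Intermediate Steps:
G(v) = 0
c = 0
B = 7519 (B = 7488 + 31 = 7519)
c - B = 0 - 1*7519 = 0 - 7519 = -7519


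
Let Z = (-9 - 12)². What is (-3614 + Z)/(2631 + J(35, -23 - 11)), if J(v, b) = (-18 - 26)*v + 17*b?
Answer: -167/27 ≈ -6.1852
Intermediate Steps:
Z = 441 (Z = (-21)² = 441)
J(v, b) = -44*v + 17*b
(-3614 + Z)/(2631 + J(35, -23 - 11)) = (-3614 + 441)/(2631 + (-44*35 + 17*(-23 - 11))) = -3173/(2631 + (-1540 + 17*(-34))) = -3173/(2631 + (-1540 - 578)) = -3173/(2631 - 2118) = -3173/513 = -3173*1/513 = -167/27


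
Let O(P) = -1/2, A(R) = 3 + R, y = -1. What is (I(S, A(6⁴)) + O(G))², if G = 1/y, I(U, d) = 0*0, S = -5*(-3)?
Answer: ¼ ≈ 0.25000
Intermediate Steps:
S = 15
I(U, d) = 0
G = -1 (G = 1/(-1) = -1)
O(P) = -½ (O(P) = -1*½ = -½)
(I(S, A(6⁴)) + O(G))² = (0 - ½)² = (-½)² = ¼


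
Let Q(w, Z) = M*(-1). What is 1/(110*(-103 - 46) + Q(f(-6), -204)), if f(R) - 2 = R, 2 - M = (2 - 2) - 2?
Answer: -1/16394 ≈ -6.0998e-5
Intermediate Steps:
M = 4 (M = 2 - ((2 - 2) - 2) = 2 - (0 - 2) = 2 - 1*(-2) = 2 + 2 = 4)
f(R) = 2 + R
Q(w, Z) = -4 (Q(w, Z) = 4*(-1) = -4)
1/(110*(-103 - 46) + Q(f(-6), -204)) = 1/(110*(-103 - 46) - 4) = 1/(110*(-149) - 4) = 1/(-16390 - 4) = 1/(-16394) = -1/16394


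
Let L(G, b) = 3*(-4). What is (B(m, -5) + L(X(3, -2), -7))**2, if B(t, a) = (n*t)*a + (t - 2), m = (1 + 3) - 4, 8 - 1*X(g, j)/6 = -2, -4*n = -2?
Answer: 196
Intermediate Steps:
n = 1/2 (n = -1/4*(-2) = 1/2 ≈ 0.50000)
X(g, j) = 60 (X(g, j) = 48 - 6*(-2) = 48 + 12 = 60)
m = 0 (m = 4 - 4 = 0)
L(G, b) = -12
B(t, a) = -2 + t + a*t/2 (B(t, a) = (t/2)*a + (t - 2) = a*t/2 + (-2 + t) = -2 + t + a*t/2)
(B(m, -5) + L(X(3, -2), -7))**2 = ((-2 + 0 + (1/2)*(-5)*0) - 12)**2 = ((-2 + 0 + 0) - 12)**2 = (-2 - 12)**2 = (-14)**2 = 196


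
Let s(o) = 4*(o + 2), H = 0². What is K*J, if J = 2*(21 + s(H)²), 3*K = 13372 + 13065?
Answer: 4494290/3 ≈ 1.4981e+6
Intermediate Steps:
H = 0
s(o) = 8 + 4*o (s(o) = 4*(2 + o) = 8 + 4*o)
K = 26437/3 (K = (13372 + 13065)/3 = (⅓)*26437 = 26437/3 ≈ 8812.3)
J = 170 (J = 2*(21 + (8 + 4*0)²) = 2*(21 + (8 + 0)²) = 2*(21 + 8²) = 2*(21 + 64) = 2*85 = 170)
K*J = (26437/3)*170 = 4494290/3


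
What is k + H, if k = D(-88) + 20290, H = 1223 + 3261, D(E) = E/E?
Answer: 24775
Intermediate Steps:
D(E) = 1
H = 4484
k = 20291 (k = 1 + 20290 = 20291)
k + H = 20291 + 4484 = 24775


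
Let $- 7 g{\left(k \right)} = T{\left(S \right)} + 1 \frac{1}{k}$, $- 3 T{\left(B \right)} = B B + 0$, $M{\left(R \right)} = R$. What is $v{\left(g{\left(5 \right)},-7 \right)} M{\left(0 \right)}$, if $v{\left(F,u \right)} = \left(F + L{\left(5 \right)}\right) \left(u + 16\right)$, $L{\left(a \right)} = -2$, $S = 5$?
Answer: $0$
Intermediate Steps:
$T{\left(B \right)} = - \frac{B^{2}}{3}$ ($T{\left(B \right)} = - \frac{B B + 0}{3} = - \frac{B^{2} + 0}{3} = - \frac{B^{2}}{3}$)
$g{\left(k \right)} = \frac{25}{21} - \frac{1}{7 k}$ ($g{\left(k \right)} = - \frac{- \frac{5^{2}}{3} + 1 \frac{1}{k}}{7} = - \frac{\left(- \frac{1}{3}\right) 25 + \frac{1}{k}}{7} = - \frac{- \frac{25}{3} + \frac{1}{k}}{7} = \frac{25}{21} - \frac{1}{7 k}$)
$v{\left(F,u \right)} = \left(-2 + F\right) \left(16 + u\right)$ ($v{\left(F,u \right)} = \left(F - 2\right) \left(u + 16\right) = \left(-2 + F\right) \left(16 + u\right)$)
$v{\left(g{\left(5 \right)},-7 \right)} M{\left(0 \right)} = \left(-32 - -14 + 16 \frac{-3 + 25 \cdot 5}{21 \cdot 5} + \frac{-3 + 25 \cdot 5}{21 \cdot 5} \left(-7\right)\right) 0 = \left(-32 + 14 + 16 \cdot \frac{1}{21} \cdot \frac{1}{5} \left(-3 + 125\right) + \frac{1}{21} \cdot \frac{1}{5} \left(-3 + 125\right) \left(-7\right)\right) 0 = \left(-32 + 14 + 16 \cdot \frac{1}{21} \cdot \frac{1}{5} \cdot 122 + \frac{1}{21} \cdot \frac{1}{5} \cdot 122 \left(-7\right)\right) 0 = \left(-32 + 14 + 16 \cdot \frac{122}{105} + \frac{122}{105} \left(-7\right)\right) 0 = \left(-32 + 14 + \frac{1952}{105} - \frac{122}{15}\right) 0 = \left(- \frac{264}{35}\right) 0 = 0$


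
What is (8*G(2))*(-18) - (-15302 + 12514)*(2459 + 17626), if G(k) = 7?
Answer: 55995972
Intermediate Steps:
(8*G(2))*(-18) - (-15302 + 12514)*(2459 + 17626) = (8*7)*(-18) - (-15302 + 12514)*(2459 + 17626) = 56*(-18) - (-2788)*20085 = -1008 - 1*(-55996980) = -1008 + 55996980 = 55995972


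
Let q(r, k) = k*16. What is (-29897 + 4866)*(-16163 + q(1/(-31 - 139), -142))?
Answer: 461446485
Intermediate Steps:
q(r, k) = 16*k
(-29897 + 4866)*(-16163 + q(1/(-31 - 139), -142)) = (-29897 + 4866)*(-16163 + 16*(-142)) = -25031*(-16163 - 2272) = -25031*(-18435) = 461446485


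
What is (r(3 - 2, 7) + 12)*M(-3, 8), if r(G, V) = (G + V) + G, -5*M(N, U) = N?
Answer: 63/5 ≈ 12.600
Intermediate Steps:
M(N, U) = -N/5
r(G, V) = V + 2*G
(r(3 - 2, 7) + 12)*M(-3, 8) = ((7 + 2*(3 - 2)) + 12)*(-1/5*(-3)) = ((7 + 2*1) + 12)*(3/5) = ((7 + 2) + 12)*(3/5) = (9 + 12)*(3/5) = 21*(3/5) = 63/5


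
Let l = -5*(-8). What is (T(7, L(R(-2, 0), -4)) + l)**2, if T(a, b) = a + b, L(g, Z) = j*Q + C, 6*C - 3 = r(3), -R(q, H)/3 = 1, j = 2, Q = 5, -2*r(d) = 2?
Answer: 29584/9 ≈ 3287.1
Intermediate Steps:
r(d) = -1 (r(d) = -1/2*2 = -1)
R(q, H) = -3 (R(q, H) = -3*1 = -3)
C = 1/3 (C = 1/2 + (1/6)*(-1) = 1/2 - 1/6 = 1/3 ≈ 0.33333)
L(g, Z) = 31/3 (L(g, Z) = 2*5 + 1/3 = 10 + 1/3 = 31/3)
l = 40
(T(7, L(R(-2, 0), -4)) + l)**2 = ((7 + 31/3) + 40)**2 = (52/3 + 40)**2 = (172/3)**2 = 29584/9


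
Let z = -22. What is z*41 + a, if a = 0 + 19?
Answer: -883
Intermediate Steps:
a = 19
z*41 + a = -22*41 + 19 = -902 + 19 = -883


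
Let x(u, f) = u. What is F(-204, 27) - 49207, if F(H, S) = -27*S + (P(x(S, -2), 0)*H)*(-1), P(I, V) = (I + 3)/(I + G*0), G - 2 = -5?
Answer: -149128/3 ≈ -49709.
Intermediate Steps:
G = -3 (G = 2 - 5 = -3)
P(I, V) = (3 + I)/I (P(I, V) = (I + 3)/(I - 3*0) = (3 + I)/(I + 0) = (3 + I)/I)
F(H, S) = -27*S - H*(3 + S)/S (F(H, S) = -27*S + (((3 + S)/S)*H)*(-1) = -27*S + (H*(3 + S)/S)*(-1) = -27*S - H*(3 + S)/S)
F(-204, 27) - 49207 = (-1*(-204) - 27*27 - 3*(-204)/27) - 49207 = (204 - 729 - 3*(-204)*1/27) - 49207 = (204 - 729 + 68/3) - 49207 = -1507/3 - 49207 = -149128/3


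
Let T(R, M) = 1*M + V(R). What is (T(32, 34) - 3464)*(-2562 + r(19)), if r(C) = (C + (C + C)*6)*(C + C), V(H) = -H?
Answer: -23624688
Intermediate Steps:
T(R, M) = M - R (T(R, M) = 1*M - R = M - R)
r(C) = 26*C² (r(C) = (C + (2*C)*6)*(2*C) = (C + 12*C)*(2*C) = (13*C)*(2*C) = 26*C²)
(T(32, 34) - 3464)*(-2562 + r(19)) = ((34 - 1*32) - 3464)*(-2562 + 26*19²) = ((34 - 32) - 3464)*(-2562 + 26*361) = (2 - 3464)*(-2562 + 9386) = -3462*6824 = -23624688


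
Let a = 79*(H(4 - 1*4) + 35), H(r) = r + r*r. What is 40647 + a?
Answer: 43412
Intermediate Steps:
H(r) = r + r²
a = 2765 (a = 79*((4 - 1*4)*(1 + (4 - 1*4)) + 35) = 79*((4 - 4)*(1 + (4 - 4)) + 35) = 79*(0*(1 + 0) + 35) = 79*(0*1 + 35) = 79*(0 + 35) = 79*35 = 2765)
40647 + a = 40647 + 2765 = 43412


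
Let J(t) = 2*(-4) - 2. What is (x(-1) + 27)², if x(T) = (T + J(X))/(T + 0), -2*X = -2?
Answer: 1444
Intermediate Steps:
X = 1 (X = -½*(-2) = 1)
J(t) = -10 (J(t) = -8 - 2 = -10)
x(T) = (-10 + T)/T (x(T) = (T - 10)/(T + 0) = (-10 + T)/T)
(x(-1) + 27)² = ((-10 - 1)/(-1) + 27)² = (-1*(-11) + 27)² = (11 + 27)² = 38² = 1444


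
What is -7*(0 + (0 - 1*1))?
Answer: 7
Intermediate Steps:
-7*(0 + (0 - 1*1)) = -7*(0 + (0 - 1)) = -7*(0 - 1) = -7*(-1) = 7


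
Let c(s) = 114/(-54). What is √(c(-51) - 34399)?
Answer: I*√309610/3 ≈ 185.48*I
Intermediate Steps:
c(s) = -19/9 (c(s) = 114*(-1/54) = -19/9)
√(c(-51) - 34399) = √(-19/9 - 34399) = √(-309610/9) = I*√309610/3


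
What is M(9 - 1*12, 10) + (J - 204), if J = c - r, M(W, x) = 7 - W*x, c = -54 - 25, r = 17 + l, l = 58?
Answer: -321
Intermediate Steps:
r = 75 (r = 17 + 58 = 75)
c = -79
M(W, x) = 7 - W*x
J = -154 (J = -79 - 1*75 = -79 - 75 = -154)
M(9 - 1*12, 10) + (J - 204) = (7 - 1*(9 - 1*12)*10) + (-154 - 204) = (7 - 1*(9 - 12)*10) - 358 = (7 - 1*(-3)*10) - 358 = (7 + 30) - 358 = 37 - 358 = -321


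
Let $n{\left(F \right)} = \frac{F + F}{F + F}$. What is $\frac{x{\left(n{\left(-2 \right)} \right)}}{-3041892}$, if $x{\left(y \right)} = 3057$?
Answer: $- \frac{1019}{1013964} \approx -0.001005$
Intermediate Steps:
$n{\left(F \right)} = 1$ ($n{\left(F \right)} = \frac{2 F}{2 F} = 2 F \frac{1}{2 F} = 1$)
$\frac{x{\left(n{\left(-2 \right)} \right)}}{-3041892} = \frac{3057}{-3041892} = 3057 \left(- \frac{1}{3041892}\right) = - \frac{1019}{1013964}$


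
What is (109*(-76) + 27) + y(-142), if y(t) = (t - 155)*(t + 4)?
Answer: 32729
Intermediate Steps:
y(t) = (-155 + t)*(4 + t)
(109*(-76) + 27) + y(-142) = (109*(-76) + 27) + (-620 + (-142)² - 151*(-142)) = (-8284 + 27) + (-620 + 20164 + 21442) = -8257 + 40986 = 32729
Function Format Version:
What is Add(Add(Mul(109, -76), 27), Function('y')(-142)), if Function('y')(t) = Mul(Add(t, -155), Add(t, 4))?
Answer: 32729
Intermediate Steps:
Function('y')(t) = Mul(Add(-155, t), Add(4, t))
Add(Add(Mul(109, -76), 27), Function('y')(-142)) = Add(Add(Mul(109, -76), 27), Add(-620, Pow(-142, 2), Mul(-151, -142))) = Add(Add(-8284, 27), Add(-620, 20164, 21442)) = Add(-8257, 40986) = 32729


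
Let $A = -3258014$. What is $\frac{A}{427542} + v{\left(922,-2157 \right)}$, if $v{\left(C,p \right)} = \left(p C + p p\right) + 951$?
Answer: $\frac{569665165259}{213771} \approx 2.6648 \cdot 10^{6}$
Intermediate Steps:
$v{\left(C,p \right)} = 951 + p^{2} + C p$ ($v{\left(C,p \right)} = \left(C p + p^{2}\right) + 951 = \left(p^{2} + C p\right) + 951 = 951 + p^{2} + C p$)
$\frac{A}{427542} + v{\left(922,-2157 \right)} = - \frac{3258014}{427542} + \left(951 + \left(-2157\right)^{2} + 922 \left(-2157\right)\right) = \left(-3258014\right) \frac{1}{427542} + \left(951 + 4652649 - 1988754\right) = - \frac{1629007}{213771} + 2664846 = \frac{569665165259}{213771}$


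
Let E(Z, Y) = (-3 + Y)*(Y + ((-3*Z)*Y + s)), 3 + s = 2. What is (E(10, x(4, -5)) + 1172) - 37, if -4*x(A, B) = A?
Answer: 1023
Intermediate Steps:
s = -1 (s = -3 + 2 = -1)
x(A, B) = -A/4
E(Z, Y) = (-3 + Y)*(-1 + Y - 3*Y*Z) (E(Z, Y) = (-3 + Y)*(Y + ((-3*Z)*Y - 1)) = (-3 + Y)*(Y + (-3*Y*Z - 1)) = (-3 + Y)*(Y + (-1 - 3*Y*Z)) = (-3 + Y)*(-1 + Y - 3*Y*Z))
(E(10, x(4, -5)) + 1172) - 37 = ((3 + (-¼*4)² - (-1)*4 - 3*10*(-¼*4)² + 9*(-¼*4)*10) + 1172) - 37 = ((3 + (-1)² - 4*(-1) - 3*10*(-1)² + 9*(-1)*10) + 1172) - 37 = ((3 + 1 + 4 - 3*10*1 - 90) + 1172) - 37 = ((3 + 1 + 4 - 30 - 90) + 1172) - 37 = (-112 + 1172) - 37 = 1060 - 37 = 1023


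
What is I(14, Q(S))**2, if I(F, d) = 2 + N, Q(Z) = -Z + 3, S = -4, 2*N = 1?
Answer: 25/4 ≈ 6.2500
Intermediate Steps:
N = 1/2 (N = (1/2)*1 = 1/2 ≈ 0.50000)
Q(Z) = 3 - Z
I(F, d) = 5/2 (I(F, d) = 2 + 1/2 = 5/2)
I(14, Q(S))**2 = (5/2)**2 = 25/4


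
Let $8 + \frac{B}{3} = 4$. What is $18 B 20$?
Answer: $-4320$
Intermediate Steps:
$B = -12$ ($B = -24 + 3 \cdot 4 = -24 + 12 = -12$)
$18 B 20 = 18 \left(-12\right) 20 = \left(-216\right) 20 = -4320$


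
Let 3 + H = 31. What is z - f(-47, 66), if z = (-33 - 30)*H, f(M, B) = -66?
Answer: -1698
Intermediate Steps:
H = 28 (H = -3 + 31 = 28)
z = -1764 (z = (-33 - 30)*28 = -63*28 = -1764)
z - f(-47, 66) = -1764 - 1*(-66) = -1764 + 66 = -1698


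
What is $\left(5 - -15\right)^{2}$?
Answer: $400$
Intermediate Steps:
$\left(5 - -15\right)^{2} = \left(5 + \left(-3 + 18\right)\right)^{2} = \left(5 + 15\right)^{2} = 20^{2} = 400$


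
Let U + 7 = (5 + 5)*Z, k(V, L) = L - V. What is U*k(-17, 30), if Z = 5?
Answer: 2021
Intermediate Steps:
U = 43 (U = -7 + (5 + 5)*5 = -7 + 10*5 = -7 + 50 = 43)
U*k(-17, 30) = 43*(30 - 1*(-17)) = 43*(30 + 17) = 43*47 = 2021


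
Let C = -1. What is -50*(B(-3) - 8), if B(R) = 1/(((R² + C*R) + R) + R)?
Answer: 1175/3 ≈ 391.67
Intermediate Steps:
B(R) = 1/(R + R²) (B(R) = 1/(((R² - R) + R) + R) = 1/(R² + R) = 1/(R + R²))
-50*(B(-3) - 8) = -50*(1/((-3)*(1 - 3)) - 8) = -50*(-⅓/(-2) - 8) = -50*(-⅓*(-½) - 8) = -50*(⅙ - 8) = -50*(-47/6) = 1175/3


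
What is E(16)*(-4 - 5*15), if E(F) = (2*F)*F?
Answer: -40448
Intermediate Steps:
E(F) = 2*F²
E(16)*(-4 - 5*15) = (2*16²)*(-4 - 5*15) = (2*256)*(-4 - 75) = 512*(-79) = -40448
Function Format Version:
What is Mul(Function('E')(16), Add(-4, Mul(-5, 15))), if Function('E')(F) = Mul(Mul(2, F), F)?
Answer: -40448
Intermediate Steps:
Function('E')(F) = Mul(2, Pow(F, 2))
Mul(Function('E')(16), Add(-4, Mul(-5, 15))) = Mul(Mul(2, Pow(16, 2)), Add(-4, Mul(-5, 15))) = Mul(Mul(2, 256), Add(-4, -75)) = Mul(512, -79) = -40448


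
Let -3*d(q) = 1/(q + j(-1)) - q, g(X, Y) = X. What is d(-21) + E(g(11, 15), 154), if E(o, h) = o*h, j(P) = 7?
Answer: 70855/42 ≈ 1687.0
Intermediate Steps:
E(o, h) = h*o
d(q) = -1/(3*(7 + q)) + q/3 (d(q) = -(1/(q + 7) - q)/3 = -(1/(7 + q) - q)/3 = -1/(3*(7 + q)) + q/3)
d(-21) + E(g(11, 15), 154) = (-1 + (-21)² + 7*(-21))/(3*(7 - 21)) + 154*11 = (⅓)*(-1 + 441 - 147)/(-14) + 1694 = (⅓)*(-1/14)*293 + 1694 = -293/42 + 1694 = 70855/42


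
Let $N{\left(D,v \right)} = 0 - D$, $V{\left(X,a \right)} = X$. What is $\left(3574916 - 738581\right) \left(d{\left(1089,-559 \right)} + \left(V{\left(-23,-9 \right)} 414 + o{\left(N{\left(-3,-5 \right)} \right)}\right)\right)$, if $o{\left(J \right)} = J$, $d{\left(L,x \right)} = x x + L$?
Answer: $862390493085$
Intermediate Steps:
$N{\left(D,v \right)} = - D$
$d{\left(L,x \right)} = L + x^{2}$ ($d{\left(L,x \right)} = x^{2} + L = L + x^{2}$)
$\left(3574916 - 738581\right) \left(d{\left(1089,-559 \right)} + \left(V{\left(-23,-9 \right)} 414 + o{\left(N{\left(-3,-5 \right)} \right)}\right)\right) = \left(3574916 - 738581\right) \left(\left(1089 + \left(-559\right)^{2}\right) - 9519\right) = 2836335 \left(\left(1089 + 312481\right) + \left(-9522 + 3\right)\right) = 2836335 \left(313570 - 9519\right) = 2836335 \cdot 304051 = 862390493085$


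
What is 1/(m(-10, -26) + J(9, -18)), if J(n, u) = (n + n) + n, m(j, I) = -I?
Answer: 1/53 ≈ 0.018868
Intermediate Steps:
J(n, u) = 3*n (J(n, u) = 2*n + n = 3*n)
1/(m(-10, -26) + J(9, -18)) = 1/(-1*(-26) + 3*9) = 1/(26 + 27) = 1/53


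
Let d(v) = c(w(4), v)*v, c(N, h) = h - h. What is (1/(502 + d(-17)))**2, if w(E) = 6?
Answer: 1/252004 ≈ 3.9682e-6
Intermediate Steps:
c(N, h) = 0
d(v) = 0 (d(v) = 0*v = 0)
(1/(502 + d(-17)))**2 = (1/(502 + 0))**2 = (1/502)**2 = 1/252004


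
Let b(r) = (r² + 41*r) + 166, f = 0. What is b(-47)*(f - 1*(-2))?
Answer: 896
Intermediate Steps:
b(r) = 166 + r² + 41*r
b(-47)*(f - 1*(-2)) = (166 + (-47)² + 41*(-47))*(0 - 1*(-2)) = (166 + 2209 - 1927)*(0 + 2) = 448*2 = 896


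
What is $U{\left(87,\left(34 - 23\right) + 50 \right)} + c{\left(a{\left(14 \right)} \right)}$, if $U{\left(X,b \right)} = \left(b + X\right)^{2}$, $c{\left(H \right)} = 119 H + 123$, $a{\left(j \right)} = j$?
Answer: $23693$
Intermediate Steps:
$c{\left(H \right)} = 123 + 119 H$
$U{\left(X,b \right)} = \left(X + b\right)^{2}$
$U{\left(87,\left(34 - 23\right) + 50 \right)} + c{\left(a{\left(14 \right)} \right)} = \left(87 + \left(\left(34 - 23\right) + 50\right)\right)^{2} + \left(123 + 119 \cdot 14\right) = \left(87 + \left(11 + 50\right)\right)^{2} + \left(123 + 1666\right) = \left(87 + 61\right)^{2} + 1789 = 148^{2} + 1789 = 21904 + 1789 = 23693$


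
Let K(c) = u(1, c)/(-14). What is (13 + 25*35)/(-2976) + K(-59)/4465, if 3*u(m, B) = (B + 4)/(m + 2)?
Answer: -2080901/6976116 ≈ -0.29829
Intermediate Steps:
u(m, B) = (4 + B)/(3*(2 + m)) (u(m, B) = ((B + 4)/(m + 2))/3 = ((4 + B)/(2 + m))/3 = (4 + B)/(3*(2 + m)))
K(c) = -2/63 - c/126 (K(c) = ((4 + c)/(3*(2 + 1)))/(-14) = ((⅓)*(4 + c)/3)*(-1/14) = ((⅓)*(⅓)*(4 + c))*(-1/14) = (4/9 + c/9)*(-1/14) = -2/63 - c/126)
(13 + 25*35)/(-2976) + K(-59)/4465 = (13 + 25*35)/(-2976) + (-2/63 - 1/126*(-59))/4465 = (13 + 875)*(-1/2976) + (-2/63 + 59/126)*(1/4465) = 888*(-1/2976) + (55/126)*(1/4465) = -37/124 + 11/112518 = -2080901/6976116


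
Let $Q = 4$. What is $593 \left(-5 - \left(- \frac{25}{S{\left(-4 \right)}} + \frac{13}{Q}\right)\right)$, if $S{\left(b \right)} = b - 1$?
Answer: $- \frac{31429}{4} \approx -7857.3$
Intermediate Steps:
$S{\left(b \right)} = -1 + b$ ($S{\left(b \right)} = b - 1 = -1 + b$)
$593 \left(-5 - \left(- \frac{25}{S{\left(-4 \right)}} + \frac{13}{Q}\right)\right) = 593 \left(-5 - \left(- \frac{25}{-1 - 4} + \frac{13}{4}\right)\right) = 593 \left(-5 - \left(- \frac{25}{-5} + 13 \cdot \frac{1}{4}\right)\right) = 593 \left(-5 - \left(\left(-25\right) \left(- \frac{1}{5}\right) + \frac{13}{4}\right)\right) = 593 \left(-5 - \left(5 + \frac{13}{4}\right)\right) = 593 \left(-5 - \frac{33}{4}\right) = 593 \left(- \frac{53}{4}\right) = - \frac{31429}{4}$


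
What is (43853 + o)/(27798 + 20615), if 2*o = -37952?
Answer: 24877/48413 ≈ 0.51385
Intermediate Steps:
o = -18976 (o = (1/2)*(-37952) = -18976)
(43853 + o)/(27798 + 20615) = (43853 - 18976)/(27798 + 20615) = 24877/48413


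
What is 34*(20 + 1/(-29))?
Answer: 19686/29 ≈ 678.83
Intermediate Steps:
34*(20 + 1/(-29)) = 34*(20 - 1/29) = 34*(579/29) = 19686/29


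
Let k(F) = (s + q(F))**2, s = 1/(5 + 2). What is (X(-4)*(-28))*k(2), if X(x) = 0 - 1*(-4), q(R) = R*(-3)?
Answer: -26896/7 ≈ -3842.3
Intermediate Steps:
q(R) = -3*R
X(x) = 4 (X(x) = 0 + 4 = 4)
s = 1/7 ≈ 0.14286
k(F) = (1/7 - 3*F)**2
(X(-4)*(-28))*k(2) = (4*(-28))*((-1 + 21*2)**2/49) = -16*(-1 + 42)**2/7 = -16*41**2/7 = -16*1681/7 = -112*1681/49 = -26896/7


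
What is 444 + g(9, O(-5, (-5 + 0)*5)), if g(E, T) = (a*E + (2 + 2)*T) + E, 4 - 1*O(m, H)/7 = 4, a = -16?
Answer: 309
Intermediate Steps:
O(m, H) = 0 (O(m, H) = 28 - 7*4 = 28 - 28 = 0)
g(E, T) = -15*E + 4*T (g(E, T) = (-16*E + (2 + 2)*T) + E = (-16*E + 4*T) + E = -15*E + 4*T)
444 + g(9, O(-5, (-5 + 0)*5)) = 444 + (-15*9 + 4*0) = 444 + (-135 + 0) = 444 - 135 = 309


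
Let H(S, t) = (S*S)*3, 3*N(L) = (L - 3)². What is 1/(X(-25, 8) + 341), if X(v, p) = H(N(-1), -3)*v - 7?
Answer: -3/5398 ≈ -0.00055576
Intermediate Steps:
N(L) = (-3 + L)²/3 (N(L) = (L - 3)²/3 = (-3 + L)²/3)
H(S, t) = 3*S² (H(S, t) = S²*3 = 3*S²)
X(v, p) = -7 + 256*v/3 (X(v, p) = (3*((-3 - 1)²/3)²)*v - 7 = (3*((⅓)*(-4)²)²)*v - 7 = (3*((⅓)*16)²)*v - 7 = (3*(16/3)²)*v - 7 = (3*(256/9))*v - 7 = 256*v/3 - 7 = -7 + 256*v/3)
1/(X(-25, 8) + 341) = 1/((-7 + (256/3)*(-25)) + 341) = 1/((-7 - 6400/3) + 341) = 1/(-6421/3 + 341) = 1/(-5398/3) = -3/5398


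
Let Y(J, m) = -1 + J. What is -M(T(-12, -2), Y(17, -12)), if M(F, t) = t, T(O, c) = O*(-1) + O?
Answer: -16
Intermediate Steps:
T(O, c) = 0 (T(O, c) = -O + O = 0)
-M(T(-12, -2), Y(17, -12)) = -(-1 + 17) = -1*16 = -16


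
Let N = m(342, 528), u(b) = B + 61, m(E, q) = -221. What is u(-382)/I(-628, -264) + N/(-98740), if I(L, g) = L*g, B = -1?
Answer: 886759/341047960 ≈ 0.0026001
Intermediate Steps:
u(b) = 60 (u(b) = -1 + 61 = 60)
N = -221
u(-382)/I(-628, -264) + N/(-98740) = 60/((-628*(-264))) - 221/(-98740) = 60/165792 - 221*(-1/98740) = 60*(1/165792) + 221/98740 = 5/13816 + 221/98740 = 886759/341047960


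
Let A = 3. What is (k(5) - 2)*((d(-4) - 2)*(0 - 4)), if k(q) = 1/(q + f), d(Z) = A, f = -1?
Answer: 7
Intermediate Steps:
d(Z) = 3
k(q) = 1/(-1 + q) (k(q) = 1/(q - 1) = 1/(-1 + q))
(k(5) - 2)*((d(-4) - 2)*(0 - 4)) = (1/(-1 + 5) - 2)*((3 - 2)*(0 - 4)) = (1/4 - 2)*(1*(-4)) = (1/4 - 2)*(-4) = -7/4*(-4) = 7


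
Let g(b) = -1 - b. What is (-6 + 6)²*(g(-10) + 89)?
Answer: 0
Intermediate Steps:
(-6 + 6)²*(g(-10) + 89) = (-6 + 6)²*((-1 - 1*(-10)) + 89) = 0²*((-1 + 10) + 89) = 0*(9 + 89) = 0*98 = 0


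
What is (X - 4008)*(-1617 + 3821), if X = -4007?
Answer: -17665060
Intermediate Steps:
(X - 4008)*(-1617 + 3821) = (-4007 - 4008)*(-1617 + 3821) = -8015*2204 = -17665060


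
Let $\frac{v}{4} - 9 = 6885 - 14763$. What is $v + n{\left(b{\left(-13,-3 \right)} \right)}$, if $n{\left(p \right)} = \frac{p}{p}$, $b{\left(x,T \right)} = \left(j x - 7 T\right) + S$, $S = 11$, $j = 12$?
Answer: $-31475$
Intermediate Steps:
$b{\left(x,T \right)} = 11 - 7 T + 12 x$ ($b{\left(x,T \right)} = \left(12 x - 7 T\right) + 11 = \left(- 7 T + 12 x\right) + 11 = 11 - 7 T + 12 x$)
$v = -31476$ ($v = 36 + 4 \left(6885 - 14763\right) = 36 + 4 \left(-7878\right) = 36 - 31512 = -31476$)
$n{\left(p \right)} = 1$
$v + n{\left(b{\left(-13,-3 \right)} \right)} = -31476 + 1 = -31475$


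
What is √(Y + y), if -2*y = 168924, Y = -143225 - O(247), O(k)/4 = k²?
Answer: 7*I*√9627 ≈ 686.82*I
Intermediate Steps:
O(k) = 4*k²
Y = -387261 (Y = -143225 - 4*247² = -143225 - 4*61009 = -143225 - 1*244036 = -143225 - 244036 = -387261)
y = -84462 (y = -½*168924 = -84462)
√(Y + y) = √(-387261 - 84462) = √(-471723) = 7*I*√9627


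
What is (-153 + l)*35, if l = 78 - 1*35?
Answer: -3850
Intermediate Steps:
l = 43 (l = 78 - 35 = 43)
(-153 + l)*35 = (-153 + 43)*35 = -110*35 = -3850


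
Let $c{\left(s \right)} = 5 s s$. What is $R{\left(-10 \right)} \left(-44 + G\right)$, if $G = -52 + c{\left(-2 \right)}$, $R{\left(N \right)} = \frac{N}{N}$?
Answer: $-76$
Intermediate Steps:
$c{\left(s \right)} = 5 s^{2}$
$R{\left(N \right)} = 1$
$G = -32$ ($G = -52 + 5 \left(-2\right)^{2} = -52 + 5 \cdot 4 = -52 + 20 = -32$)
$R{\left(-10 \right)} \left(-44 + G\right) = 1 \left(-44 - 32\right) = 1 \left(-76\right) = -76$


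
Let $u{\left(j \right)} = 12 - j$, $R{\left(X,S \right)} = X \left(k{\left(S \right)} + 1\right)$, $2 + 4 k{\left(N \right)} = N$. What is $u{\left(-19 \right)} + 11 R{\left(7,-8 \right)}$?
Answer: $- \frac{169}{2} \approx -84.5$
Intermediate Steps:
$k{\left(N \right)} = - \frac{1}{2} + \frac{N}{4}$
$R{\left(X,S \right)} = X \left(\frac{1}{2} + \frac{S}{4}\right)$ ($R{\left(X,S \right)} = X \left(\left(- \frac{1}{2} + \frac{S}{4}\right) + 1\right) = X \left(\frac{1}{2} + \frac{S}{4}\right)$)
$u{\left(-19 \right)} + 11 R{\left(7,-8 \right)} = \left(12 - -19\right) + 11 \cdot \frac{1}{4} \cdot 7 \left(2 - 8\right) = \left(12 + 19\right) + 11 \cdot \frac{1}{4} \cdot 7 \left(-6\right) = 31 + 11 \left(- \frac{21}{2}\right) = 31 - \frac{231}{2} = - \frac{169}{2}$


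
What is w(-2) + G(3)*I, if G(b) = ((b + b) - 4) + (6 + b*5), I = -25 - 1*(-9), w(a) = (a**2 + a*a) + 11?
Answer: -349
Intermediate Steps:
w(a) = 11 + 2*a**2 (w(a) = (a**2 + a**2) + 11 = 2*a**2 + 11 = 11 + 2*a**2)
I = -16 (I = -25 + 9 = -16)
G(b) = 2 + 7*b (G(b) = (2*b - 4) + (6 + 5*b) = (-4 + 2*b) + (6 + 5*b) = 2 + 7*b)
w(-2) + G(3)*I = (11 + 2*(-2)**2) + (2 + 7*3)*(-16) = (11 + 2*4) + (2 + 21)*(-16) = (11 + 8) + 23*(-16) = 19 - 368 = -349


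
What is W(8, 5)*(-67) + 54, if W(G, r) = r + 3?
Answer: -482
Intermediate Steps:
W(G, r) = 3 + r
W(8, 5)*(-67) + 54 = (3 + 5)*(-67) + 54 = 8*(-67) + 54 = -536 + 54 = -482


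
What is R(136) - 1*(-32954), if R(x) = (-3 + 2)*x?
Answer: 32818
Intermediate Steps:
R(x) = -x
R(136) - 1*(-32954) = -1*136 - 1*(-32954) = -136 + 32954 = 32818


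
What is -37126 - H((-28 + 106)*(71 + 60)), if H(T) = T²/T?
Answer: -47344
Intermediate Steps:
H(T) = T
-37126 - H((-28 + 106)*(71 + 60)) = -37126 - (-28 + 106)*(71 + 60) = -37126 - 78*131 = -37126 - 1*10218 = -37126 - 10218 = -47344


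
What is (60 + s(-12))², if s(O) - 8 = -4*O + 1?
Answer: 13689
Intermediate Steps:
s(O) = 9 - 4*O (s(O) = 8 + (-4*O + 1) = 8 + (1 - 4*O) = 9 - 4*O)
(60 + s(-12))² = (60 + (9 - 4*(-12)))² = (60 + (9 + 48))² = (60 + 57)² = 117² = 13689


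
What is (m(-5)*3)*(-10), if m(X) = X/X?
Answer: -30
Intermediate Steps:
m(X) = 1
(m(-5)*3)*(-10) = (1*3)*(-10) = 3*(-10) = -30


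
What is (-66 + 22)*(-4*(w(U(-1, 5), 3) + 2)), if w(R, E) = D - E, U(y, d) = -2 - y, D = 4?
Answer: 528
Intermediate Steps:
w(R, E) = 4 - E
(-66 + 22)*(-4*(w(U(-1, 5), 3) + 2)) = (-66 + 22)*(-4*((4 - 1*3) + 2)) = -(-176)*((4 - 3) + 2) = -(-176)*(1 + 2) = -(-176)*3 = -44*(-12) = 528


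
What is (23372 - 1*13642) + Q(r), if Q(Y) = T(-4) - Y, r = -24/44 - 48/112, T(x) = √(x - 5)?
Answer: 749285/77 + 3*I ≈ 9731.0 + 3.0*I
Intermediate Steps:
T(x) = √(-5 + x)
r = -75/77 (r = -24*1/44 - 48*1/112 = -6/11 - 3/7 = -75/77 ≈ -0.97403)
Q(Y) = -Y + 3*I (Q(Y) = √(-5 - 4) - Y = √(-9) - Y = 3*I - Y = -Y + 3*I)
(23372 - 1*13642) + Q(r) = (23372 - 1*13642) + (-1*(-75/77) + 3*I) = (23372 - 13642) + (75/77 + 3*I) = 9730 + (75/77 + 3*I) = 749285/77 + 3*I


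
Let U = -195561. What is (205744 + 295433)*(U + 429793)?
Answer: 117391691064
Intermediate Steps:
(205744 + 295433)*(U + 429793) = (205744 + 295433)*(-195561 + 429793) = 501177*234232 = 117391691064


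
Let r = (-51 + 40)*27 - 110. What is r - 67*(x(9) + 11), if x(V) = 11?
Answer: -1881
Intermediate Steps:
r = -407 (r = -11*27 - 110 = -297 - 110 = -407)
r - 67*(x(9) + 11) = -407 - 67*(11 + 11) = -407 - 67*22 = -407 - 1*1474 = -407 - 1474 = -1881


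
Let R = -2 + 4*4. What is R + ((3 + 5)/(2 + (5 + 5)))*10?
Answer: 62/3 ≈ 20.667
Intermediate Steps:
R = 14 (R = -2 + 16 = 14)
R + ((3 + 5)/(2 + (5 + 5)))*10 = 14 + ((3 + 5)/(2 + (5 + 5)))*10 = 14 + (8/(2 + 10))*10 = 14 + (8/12)*10 = 14 + (8*(1/12))*10 = 14 + (⅔)*10 = 14 + 20/3 = 62/3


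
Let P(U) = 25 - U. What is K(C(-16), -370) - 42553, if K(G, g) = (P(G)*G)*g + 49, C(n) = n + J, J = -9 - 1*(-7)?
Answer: 243876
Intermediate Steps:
J = -2 (J = -9 + 7 = -2)
C(n) = -2 + n (C(n) = n - 2 = -2 + n)
K(G, g) = 49 + G*g*(25 - G) (K(G, g) = ((25 - G)*G)*g + 49 = (G*(25 - G))*g + 49 = G*g*(25 - G) + 49 = 49 + G*g*(25 - G))
K(C(-16), -370) - 42553 = (49 - 1*(-2 - 16)*(-370)*(-25 + (-2 - 16))) - 42553 = (49 - 1*(-18)*(-370)*(-25 - 18)) - 42553 = (49 - 1*(-18)*(-370)*(-43)) - 42553 = (49 + 286380) - 42553 = 286429 - 42553 = 243876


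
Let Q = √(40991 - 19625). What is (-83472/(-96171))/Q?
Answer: 13912*√2374/114154977 ≈ 0.0059379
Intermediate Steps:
Q = 3*√2374 (Q = √21366 = 3*√2374 ≈ 146.17)
(-83472/(-96171))/Q = (-83472/(-96171))/((3*√2374)) = (-83472*(-1/96171))*(√2374/7122) = 27824*(√2374/7122)/32057 = 13912*√2374/114154977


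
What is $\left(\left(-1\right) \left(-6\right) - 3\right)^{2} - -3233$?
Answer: $3242$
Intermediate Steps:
$\left(\left(-1\right) \left(-6\right) - 3\right)^{2} - -3233 = \left(6 - 3\right)^{2} + 3233 = 3^{2} + 3233 = 9 + 3233 = 3242$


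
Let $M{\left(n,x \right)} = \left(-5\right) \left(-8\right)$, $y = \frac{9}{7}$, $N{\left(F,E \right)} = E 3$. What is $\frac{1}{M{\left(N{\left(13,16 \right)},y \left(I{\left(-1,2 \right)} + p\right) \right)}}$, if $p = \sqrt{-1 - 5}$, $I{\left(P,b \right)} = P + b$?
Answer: $\frac{1}{40} \approx 0.025$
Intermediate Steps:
$N{\left(F,E \right)} = 3 E$
$y = \frac{9}{7}$ ($y = 9 \cdot \frac{1}{7} = \frac{9}{7} \approx 1.2857$)
$p = i \sqrt{6}$ ($p = \sqrt{-6} = i \sqrt{6} \approx 2.4495 i$)
$M{\left(n,x \right)} = 40$
$\frac{1}{M{\left(N{\left(13,16 \right)},y \left(I{\left(-1,2 \right)} + p\right) \right)}} = \frac{1}{40}$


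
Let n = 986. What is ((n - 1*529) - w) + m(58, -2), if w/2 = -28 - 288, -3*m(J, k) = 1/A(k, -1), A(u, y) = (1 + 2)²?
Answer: 29402/27 ≈ 1089.0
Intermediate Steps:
A(u, y) = 9 (A(u, y) = 3² = 9)
m(J, k) = -1/27 (m(J, k) = -⅓/9 = -⅓*⅑ = -1/27)
w = -632 (w = 2*(-28 - 288) = 2*(-316) = -632)
((n - 1*529) - w) + m(58, -2) = ((986 - 1*529) - 1*(-632)) - 1/27 = ((986 - 529) + 632) - 1/27 = (457 + 632) - 1/27 = 1089 - 1/27 = 29402/27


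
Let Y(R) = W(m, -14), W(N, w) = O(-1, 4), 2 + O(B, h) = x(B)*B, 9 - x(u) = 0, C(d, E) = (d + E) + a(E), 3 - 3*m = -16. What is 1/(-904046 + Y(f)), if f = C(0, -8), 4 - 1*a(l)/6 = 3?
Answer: -1/904057 ≈ -1.1061e-6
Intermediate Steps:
m = 19/3 (m = 1 - ⅓*(-16) = 1 + 16/3 = 19/3 ≈ 6.3333)
a(l) = 6 (a(l) = 24 - 6*3 = 24 - 18 = 6)
C(d, E) = 6 + E + d (C(d, E) = (d + E) + 6 = (E + d) + 6 = 6 + E + d)
x(u) = 9 (x(u) = 9 - 1*0 = 9 + 0 = 9)
O(B, h) = -2 + 9*B
W(N, w) = -11 (W(N, w) = -2 + 9*(-1) = -2 - 9 = -11)
f = -2 (f = 6 - 8 + 0 = -2)
Y(R) = -11
1/(-904046 + Y(f)) = 1/(-904046 - 11) = 1/(-904057) = -1/904057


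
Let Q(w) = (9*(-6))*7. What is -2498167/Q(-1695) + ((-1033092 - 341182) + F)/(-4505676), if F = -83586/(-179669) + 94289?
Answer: 48153067001582405/7285772711196 ≈ 6609.2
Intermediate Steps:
Q(w) = -378 (Q(w) = -54*7 = -378)
F = 16940893927/179669 (F = -83586*(-1/179669) + 94289 = 83586/179669 + 94289 = 16940893927/179669 ≈ 94290.)
-2498167/Q(-1695) + ((-1033092 - 341182) + F)/(-4505676) = -2498167/(-378) + ((-1033092 - 341182) + 16940893927/179669)/(-4505676) = -2498167*(-1/378) + (-1374274 + 16940893927/179669)*(-1/4505676) = 356881/54 - 229973541379/179669*(-1/4505676) = 356881/54 + 229973541379/809530301244 = 48153067001582405/7285772711196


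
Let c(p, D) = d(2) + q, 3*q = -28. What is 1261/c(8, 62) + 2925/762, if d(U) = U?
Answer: -234858/1397 ≈ -168.12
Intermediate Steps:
q = -28/3 (q = (⅓)*(-28) = -28/3 ≈ -9.3333)
c(p, D) = -22/3 (c(p, D) = 2 - 28/3 = -22/3)
1261/c(8, 62) + 2925/762 = 1261/(-22/3) + 2925/762 = 1261*(-3/22) + 2925*(1/762) = -3783/22 + 975/254 = -234858/1397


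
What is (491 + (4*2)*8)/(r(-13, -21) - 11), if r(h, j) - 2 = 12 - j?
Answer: 185/8 ≈ 23.125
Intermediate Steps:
r(h, j) = 14 - j (r(h, j) = 2 + (12 - j) = 14 - j)
(491 + (4*2)*8)/(r(-13, -21) - 11) = (491 + (4*2)*8)/((14 - 1*(-21)) - 11) = (491 + 8*8)/((14 + 21) - 11) = (491 + 64)/(35 - 11) = 555/24 = 555*(1/24) = 185/8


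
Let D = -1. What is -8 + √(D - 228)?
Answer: -8 + I*√229 ≈ -8.0 + 15.133*I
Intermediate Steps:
-8 + √(D - 228) = -8 + √(-1 - 228) = -8 + √(-229) = -8 + I*√229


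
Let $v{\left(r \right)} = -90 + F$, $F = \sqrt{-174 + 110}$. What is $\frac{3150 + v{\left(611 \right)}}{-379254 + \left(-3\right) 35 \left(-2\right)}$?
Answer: $- \frac{85}{10529} - \frac{2 i}{94761} \approx -0.0080729 - 2.1106 \cdot 10^{-5} i$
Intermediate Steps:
$F = 8 i$ ($F = \sqrt{-64} = 8 i \approx 8.0 i$)
$v{\left(r \right)} = -90 + 8 i$
$\frac{3150 + v{\left(611 \right)}}{-379254 + \left(-3\right) 35 \left(-2\right)} = \frac{3150 - \left(90 - 8 i\right)}{-379254 + \left(-3\right) 35 \left(-2\right)} = \frac{3060 + 8 i}{-379254 - -210} = \frac{3060 + 8 i}{-379254 + 210} = \frac{3060 + 8 i}{-379044} = \left(3060 + 8 i\right) \left(- \frac{1}{379044}\right) = - \frac{85}{10529} - \frac{2 i}{94761}$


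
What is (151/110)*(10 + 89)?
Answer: 1359/10 ≈ 135.90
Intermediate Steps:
(151/110)*(10 + 89) = (151*(1/110))*99 = (151/110)*99 = 1359/10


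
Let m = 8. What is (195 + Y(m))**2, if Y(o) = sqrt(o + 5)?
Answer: (195 + sqrt(13))**2 ≈ 39444.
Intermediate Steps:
Y(o) = sqrt(5 + o)
(195 + Y(m))**2 = (195 + sqrt(5 + 8))**2 = (195 + sqrt(13))**2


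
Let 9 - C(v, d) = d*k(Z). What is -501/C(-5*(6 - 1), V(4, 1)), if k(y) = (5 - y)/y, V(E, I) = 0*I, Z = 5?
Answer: -167/3 ≈ -55.667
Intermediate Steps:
V(E, I) = 0
k(y) = (5 - y)/y
C(v, d) = 9 (C(v, d) = 9 - d*(5 - 1*5)/5 = 9 - d*(5 - 5)/5 = 9 - d*(⅕)*0 = 9 - d*0 = 9 - 1*0 = 9 + 0 = 9)
-501/C(-5*(6 - 1), V(4, 1)) = -501/9 = -501*⅑ = -167/3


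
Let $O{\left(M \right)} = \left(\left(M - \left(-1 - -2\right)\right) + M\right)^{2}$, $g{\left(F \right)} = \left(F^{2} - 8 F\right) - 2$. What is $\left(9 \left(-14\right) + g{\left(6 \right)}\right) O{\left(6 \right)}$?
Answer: $-16940$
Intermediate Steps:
$g{\left(F \right)} = -2 + F^{2} - 8 F$
$O{\left(M \right)} = \left(-1 + 2 M\right)^{2}$ ($O{\left(M \right)} = \left(\left(M - \left(-1 + 2\right)\right) + M\right)^{2} = \left(\left(M - 1\right) + M\right)^{2} = \left(\left(-1 + M\right) + M\right)^{2} = \left(-1 + 2 M\right)^{2}$)
$\left(9 \left(-14\right) + g{\left(6 \right)}\right) O{\left(6 \right)} = \left(9 \left(-14\right) - \left(50 - 36\right)\right) \left(-1 + 2 \cdot 6\right)^{2} = \left(-126 - 14\right) \left(-1 + 12\right)^{2} = \left(-126 - 14\right) 11^{2} = \left(-140\right) 121 = -16940$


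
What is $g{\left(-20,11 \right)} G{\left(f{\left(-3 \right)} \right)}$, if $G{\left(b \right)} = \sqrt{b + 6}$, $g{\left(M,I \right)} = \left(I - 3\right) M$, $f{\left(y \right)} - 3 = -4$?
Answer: $- 160 \sqrt{5} \approx -357.77$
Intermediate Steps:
$f{\left(y \right)} = -1$ ($f{\left(y \right)} = 3 - 4 = -1$)
$g{\left(M,I \right)} = M \left(-3 + I\right)$ ($g{\left(M,I \right)} = \left(-3 + I\right) M = M \left(-3 + I\right)$)
$G{\left(b \right)} = \sqrt{6 + b}$
$g{\left(-20,11 \right)} G{\left(f{\left(-3 \right)} \right)} = - 20 \left(-3 + 11\right) \sqrt{6 - 1} = \left(-20\right) 8 \sqrt{5} = - 160 \sqrt{5}$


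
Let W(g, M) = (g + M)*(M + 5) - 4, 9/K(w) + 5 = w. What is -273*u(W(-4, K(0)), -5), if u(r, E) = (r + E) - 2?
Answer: 201747/25 ≈ 8069.9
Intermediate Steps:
K(w) = 9/(-5 + w)
W(g, M) = -4 + (5 + M)*(M + g) (W(g, M) = (M + g)*(5 + M) - 4 = (5 + M)*(M + g) - 4 = -4 + (5 + M)*(M + g))
u(r, E) = -2 + E + r (u(r, E) = (E + r) - 2 = -2 + E + r)
-273*u(W(-4, K(0)), -5) = -273*(-2 - 5 + (-4 + (9/(-5 + 0))**2 + 5*(9/(-5 + 0)) + 5*(-4) + (9/(-5 + 0))*(-4))) = -273*(-2 - 5 + (-4 + (9/(-5))**2 + 5*(9/(-5)) - 20 + (9/(-5))*(-4))) = -273*(-2 - 5 + (-4 + (9*(-1/5))**2 + 5*(9*(-1/5)) - 20 + (9*(-1/5))*(-4))) = -273*(-2 - 5 + (-4 + (-9/5)**2 + 5*(-9/5) - 20 - 9/5*(-4))) = -273*(-2 - 5 + (-4 + 81/25 - 9 - 20 + 36/5)) = -273*(-2 - 5 - 564/25) = -273*(-739/25) = 201747/25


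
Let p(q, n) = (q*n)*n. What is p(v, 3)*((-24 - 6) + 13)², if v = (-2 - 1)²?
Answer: 23409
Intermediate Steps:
v = 9 (v = (-3)² = 9)
p(q, n) = q*n² (p(q, n) = (n*q)*n = q*n²)
p(v, 3)*((-24 - 6) + 13)² = (9*3²)*((-24 - 6) + 13)² = (9*9)*(-30 + 13)² = 81*(-17)² = 81*289 = 23409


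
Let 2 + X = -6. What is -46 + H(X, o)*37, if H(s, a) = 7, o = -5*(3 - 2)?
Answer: 213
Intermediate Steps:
X = -8 (X = -2 - 6 = -8)
o = -5 (o = -5*1 = -5)
-46 + H(X, o)*37 = -46 + 7*37 = -46 + 259 = 213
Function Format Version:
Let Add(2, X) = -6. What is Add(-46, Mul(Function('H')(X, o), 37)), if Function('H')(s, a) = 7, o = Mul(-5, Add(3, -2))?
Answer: 213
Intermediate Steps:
X = -8 (X = Add(-2, -6) = -8)
o = -5 (o = Mul(-5, 1) = -5)
Add(-46, Mul(Function('H')(X, o), 37)) = Add(-46, Mul(7, 37)) = Add(-46, 259) = 213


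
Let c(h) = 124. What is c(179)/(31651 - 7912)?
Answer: 124/23739 ≈ 0.0052235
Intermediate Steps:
c(179)/(31651 - 7912) = 124/(31651 - 7912) = 124/23739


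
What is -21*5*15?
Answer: -1575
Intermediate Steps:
-21*5*15 = -105*15 = -1575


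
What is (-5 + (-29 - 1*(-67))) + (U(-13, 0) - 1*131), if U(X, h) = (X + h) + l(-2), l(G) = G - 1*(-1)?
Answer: -112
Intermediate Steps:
l(G) = 1 + G (l(G) = G + 1 = 1 + G)
U(X, h) = -1 + X + h (U(X, h) = (X + h) + (1 - 2) = (X + h) - 1 = -1 + X + h)
(-5 + (-29 - 1*(-67))) + (U(-13, 0) - 1*131) = (-5 + (-29 - 1*(-67))) + ((-1 - 13 + 0) - 1*131) = (-5 + (-29 + 67)) + (-14 - 131) = (-5 + 38) - 145 = 33 - 145 = -112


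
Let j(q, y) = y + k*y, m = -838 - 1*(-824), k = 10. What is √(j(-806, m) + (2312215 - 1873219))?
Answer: √438842 ≈ 662.45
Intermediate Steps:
m = -14 (m = -838 + 824 = -14)
j(q, y) = 11*y (j(q, y) = y + 10*y = 11*y)
√(j(-806, m) + (2312215 - 1873219)) = √(11*(-14) + (2312215 - 1873219)) = √(-154 + 438996) = √438842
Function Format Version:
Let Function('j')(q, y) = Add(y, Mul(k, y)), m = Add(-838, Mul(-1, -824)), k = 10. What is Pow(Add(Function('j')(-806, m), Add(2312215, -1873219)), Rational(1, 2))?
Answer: Pow(438842, Rational(1, 2)) ≈ 662.45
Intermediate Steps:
m = -14 (m = Add(-838, 824) = -14)
Function('j')(q, y) = Mul(11, y) (Function('j')(q, y) = Add(y, Mul(10, y)) = Mul(11, y))
Pow(Add(Function('j')(-806, m), Add(2312215, -1873219)), Rational(1, 2)) = Pow(Add(Mul(11, -14), Add(2312215, -1873219)), Rational(1, 2)) = Pow(Add(-154, 438996), Rational(1, 2)) = Pow(438842, Rational(1, 2))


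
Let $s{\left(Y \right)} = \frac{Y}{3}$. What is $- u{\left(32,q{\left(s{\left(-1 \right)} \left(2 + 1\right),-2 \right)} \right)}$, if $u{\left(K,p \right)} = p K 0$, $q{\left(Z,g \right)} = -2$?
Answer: $0$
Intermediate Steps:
$s{\left(Y \right)} = \frac{Y}{3}$ ($s{\left(Y \right)} = Y \frac{1}{3} = \frac{Y}{3}$)
$u{\left(K,p \right)} = 0$ ($u{\left(K,p \right)} = K p 0 = 0$)
$- u{\left(32,q{\left(s{\left(-1 \right)} \left(2 + 1\right),-2 \right)} \right)} = \left(-1\right) 0 = 0$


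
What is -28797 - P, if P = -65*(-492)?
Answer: -60777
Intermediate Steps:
P = 31980
-28797 - P = -28797 - 1*31980 = -28797 - 31980 = -60777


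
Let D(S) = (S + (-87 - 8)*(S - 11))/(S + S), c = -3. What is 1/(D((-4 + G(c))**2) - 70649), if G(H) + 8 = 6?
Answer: -72/5089067 ≈ -1.4148e-5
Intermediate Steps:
G(H) = -2 (G(H) = -8 + 6 = -2)
D(S) = (1045 - 94*S)/(2*S) (D(S) = (S - 95*(-11 + S))/((2*S)) = (S + (1045 - 95*S))*(1/(2*S)) = (1045 - 94*S)*(1/(2*S)) = (1045 - 94*S)/(2*S))
1/(D((-4 + G(c))**2) - 70649) = 1/((-47 + 1045/(2*((-4 - 2)**2))) - 70649) = 1/((-47 + 1045/(2*((-6)**2))) - 70649) = 1/((-47 + (1045/2)/36) - 70649) = 1/((-47 + (1045/2)*(1/36)) - 70649) = 1/((-47 + 1045/72) - 70649) = 1/(-2339/72 - 70649) = 1/(-5089067/72) = -72/5089067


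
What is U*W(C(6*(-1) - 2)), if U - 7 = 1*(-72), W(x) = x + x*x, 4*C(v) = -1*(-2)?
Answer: -195/4 ≈ -48.750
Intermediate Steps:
C(v) = 1/2 (C(v) = (-1*(-2))/4 = (1/4)*2 = 1/2)
W(x) = x + x**2
U = -65 (U = 7 + 1*(-72) = 7 - 72 = -65)
U*W(C(6*(-1) - 2)) = -65*(1 + 1/2)/2 = -65*3/(2*2) = -65*3/4 = -195/4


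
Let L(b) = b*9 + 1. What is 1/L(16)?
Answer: 1/145 ≈ 0.0068966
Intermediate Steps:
L(b) = 1 + 9*b (L(b) = 9*b + 1 = 1 + 9*b)
1/L(16) = 1/(1 + 9*16) = 1/(1 + 144) = 1/145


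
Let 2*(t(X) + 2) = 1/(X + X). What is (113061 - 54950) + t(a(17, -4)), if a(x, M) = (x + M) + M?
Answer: 2091925/36 ≈ 58109.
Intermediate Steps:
a(x, M) = x + 2*M (a(x, M) = (M + x) + M = x + 2*M)
t(X) = -2 + 1/(4*X) (t(X) = -2 + 1/(2*(X + X)) = -2 + 1/(2*((2*X))) = -2 + (1/(2*X))/2 = -2 + 1/(4*X))
(113061 - 54950) + t(a(17, -4)) = (113061 - 54950) + (-2 + 1/(4*(17 + 2*(-4)))) = 58111 + (-2 + 1/(4*(17 - 8))) = 58111 + (-2 + (1/4)/9) = 58111 + (-2 + (1/4)*(1/9)) = 58111 + (-2 + 1/36) = 58111 - 71/36 = 2091925/36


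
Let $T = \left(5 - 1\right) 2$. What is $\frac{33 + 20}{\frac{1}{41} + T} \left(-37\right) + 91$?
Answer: $- \frac{50462}{329} \approx -153.38$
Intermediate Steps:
$T = 8$ ($T = 4 \cdot 2 = 8$)
$\frac{33 + 20}{\frac{1}{41} + T} \left(-37\right) + 91 = \frac{33 + 20}{\frac{1}{41} + 8} \left(-37\right) + 91 = \frac{53}{\frac{1}{41} + 8} \left(-37\right) + 91 = \frac{53}{\frac{329}{41}} \left(-37\right) + 91 = 53 \cdot \frac{41}{329} \left(-37\right) + 91 = \frac{2173}{329} \left(-37\right) + 91 = - \frac{80401}{329} + 91 = - \frac{50462}{329}$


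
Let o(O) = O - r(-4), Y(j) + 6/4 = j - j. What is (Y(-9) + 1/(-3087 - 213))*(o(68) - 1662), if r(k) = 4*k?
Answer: 1302113/550 ≈ 2367.5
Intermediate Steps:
Y(j) = -3/2 (Y(j) = -3/2 + (j - j) = -3/2 + 0 = -3/2)
o(O) = 16 + O (o(O) = O - 4*(-4) = O - 1*(-16) = O + 16 = 16 + O)
(Y(-9) + 1/(-3087 - 213))*(o(68) - 1662) = (-3/2 + 1/(-3087 - 213))*((16 + 68) - 1662) = (-3/2 + 1/(-3300))*(84 - 1662) = (-3/2 - 1/3300)*(-1578) = -4951/3300*(-1578) = 1302113/550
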